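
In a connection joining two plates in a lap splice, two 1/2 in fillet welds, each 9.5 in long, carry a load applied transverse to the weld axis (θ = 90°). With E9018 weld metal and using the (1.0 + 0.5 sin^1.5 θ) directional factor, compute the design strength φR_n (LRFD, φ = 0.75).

φR_n ≈ 408 kips

E90XX → F_EXX = 90 ksi.
t_e = 0.707 × 0.5 = 0.3535 in; A_we = 0.3535 × 19 = 6.716 in².
Directional factor: 1.0 + 0.5 sin^1.5(90°) = 1.5.
F_nw = 0.6 × 90 × 1.5 = 81 ksi.
φR_n = 0.75 × 81 × 6.716 = 408 kips.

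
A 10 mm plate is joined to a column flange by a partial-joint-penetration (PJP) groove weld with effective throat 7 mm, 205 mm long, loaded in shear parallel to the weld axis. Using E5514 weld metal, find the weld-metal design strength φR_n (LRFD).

E55XX → F_EXX = 550 MPa.
Effective throat (given) t_e = 7 mm.
A_we = 7 × 205 = 1435 mm².
F_nw = 0.6 F_EXX = 330 MPa.
φR_n = 0.75 × 330 × 1435 × 10⁻³ = 355.2 kN.

φR_n ≈ 355 kN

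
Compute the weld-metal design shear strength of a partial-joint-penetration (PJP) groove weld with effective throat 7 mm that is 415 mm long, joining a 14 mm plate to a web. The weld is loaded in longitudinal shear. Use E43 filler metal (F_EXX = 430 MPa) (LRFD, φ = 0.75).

φR_n ≈ 562 kN

Effective throat (given) t_e = 7 mm.
A_we = 7 × 415 = 2905 mm².
F_nw = 0.6 F_EXX = 258 MPa.
φR_n = 0.75 × 258 × 2905 × 10⁻³ = 562.1 kN.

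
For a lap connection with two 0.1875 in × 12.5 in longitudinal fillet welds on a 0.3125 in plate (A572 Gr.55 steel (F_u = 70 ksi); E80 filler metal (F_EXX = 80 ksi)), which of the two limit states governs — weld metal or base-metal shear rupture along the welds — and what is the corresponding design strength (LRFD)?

φR_n ≈ 119 kips (weld metal governs)

t_e = 0.707 × 0.1875 = 0.1326 in; L = 25 in.
Weld metal: φR_n = 0.75 × 0.6 × 80 × 0.1326 × 25 = 119.3 kips.
Base metal (shear rupture): φR_n = 0.75 × 0.6 × 70 × 0.3125 × 25 = 246.1 kips.
Governing: weld metal.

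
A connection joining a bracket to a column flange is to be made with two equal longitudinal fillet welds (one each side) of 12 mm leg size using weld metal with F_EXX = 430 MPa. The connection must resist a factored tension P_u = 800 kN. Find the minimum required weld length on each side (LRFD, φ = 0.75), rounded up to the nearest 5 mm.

Throat t_e = 0.707 × 12 = 8.484 mm.
φr_n = 0.75 × 0.6 × 430 × 8.484 × 10⁻³ = 1.642 kN/mm.
L_req = P_u / φr_n = 800 / 1.642 = 487.3 mm total.
Per side: 487.3 / 2 = 243.7 mm.
Round up → use L = 245 mm on each side.

L = 245 mm on each side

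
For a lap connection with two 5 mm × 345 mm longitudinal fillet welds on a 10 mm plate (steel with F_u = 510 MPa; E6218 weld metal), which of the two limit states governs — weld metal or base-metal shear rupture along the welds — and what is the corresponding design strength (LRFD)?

φR_n ≈ 681 kN (weld metal governs)

E62XX → F_EXX = 620 MPa.
t_e = 0.707 × 5 = 3.535 mm; L = 690 mm.
Weld metal: φR_n = 0.75 × 0.6 × 620 × 3.535 × 690 × 10⁻³ = 680.5 kN.
Base metal (shear rupture): φR_n = 0.75 × 0.6 × 510 × 10 × 690 × 10⁻³ = 1584 kN.
Governing: weld metal.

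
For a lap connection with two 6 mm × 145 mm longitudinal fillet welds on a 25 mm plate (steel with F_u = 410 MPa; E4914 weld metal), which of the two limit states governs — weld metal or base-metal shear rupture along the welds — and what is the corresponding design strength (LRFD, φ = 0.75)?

φR_n ≈ 271 kN (weld metal governs)

E49XX → F_EXX = 490 MPa.
t_e = 0.707 × 6 = 4.242 mm; L = 290 mm.
Weld metal: φR_n = 0.75 × 0.6 × 490 × 4.242 × 290 × 10⁻³ = 271.3 kN.
Base metal (shear rupture): φR_n = 0.75 × 0.6 × 410 × 25 × 290 × 10⁻³ = 1338 kN.
Governing: weld metal.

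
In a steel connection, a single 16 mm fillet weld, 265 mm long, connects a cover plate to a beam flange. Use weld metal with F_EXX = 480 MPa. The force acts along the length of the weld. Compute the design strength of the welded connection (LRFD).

Effective throat t_e = 0.707 × 16 = 11.31 mm.
Total length L = 265 mm; A_we = 11.31 × 265 = 2998 mm².
F_nw = 0.6 F_EXX = 0.6 × 480 = 288 MPa.
φR_n = 0.75 × 288 × 2998 × 10⁻³ = 647.5 kN.

φR_n ≈ 647 kN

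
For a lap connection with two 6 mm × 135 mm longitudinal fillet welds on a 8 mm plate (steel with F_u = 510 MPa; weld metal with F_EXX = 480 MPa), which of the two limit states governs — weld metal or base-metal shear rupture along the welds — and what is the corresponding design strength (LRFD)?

t_e = 0.707 × 6 = 4.242 mm; L = 270 mm.
Weld metal: φR_n = 0.75 × 0.6 × 480 × 4.242 × 270 × 10⁻³ = 247.4 kN.
Base metal (shear rupture): φR_n = 0.75 × 0.6 × 510 × 8 × 270 × 10⁻³ = 495.7 kN.
Governing: weld metal.

φR_n ≈ 247 kN (weld metal governs)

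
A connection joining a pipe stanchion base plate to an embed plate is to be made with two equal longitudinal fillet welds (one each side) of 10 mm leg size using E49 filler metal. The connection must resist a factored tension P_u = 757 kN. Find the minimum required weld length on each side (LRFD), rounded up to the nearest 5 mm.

L = 245 mm on each side

E49XX → F_EXX = 490 MPa.
Throat t_e = 0.707 × 10 = 7.07 mm.
φr_n = 0.75 × 0.6 × 490 × 7.07 × 10⁻³ = 1.559 kN/mm.
L_req = P_u / φr_n = 757 / 1.559 = 485.6 mm total.
Per side: 485.6 / 2 = 242.8 mm.
Round up → use L = 245 mm on each side.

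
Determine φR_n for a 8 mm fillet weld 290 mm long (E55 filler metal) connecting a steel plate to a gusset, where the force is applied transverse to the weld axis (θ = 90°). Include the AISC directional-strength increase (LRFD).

φR_n ≈ 609 kN

E55XX → F_EXX = 550 MPa.
t_e = 0.707 × 8 = 5.656 mm; A_we = 5.656 × 290 = 1640 mm².
Directional factor: 1.0 + 0.5 sin^1.5(90°) = 1.5.
F_nw = 0.6 × 550 × 1.5 = 495 MPa.
φR_n = 0.75 × 495 × 1640 × 10⁻³ = 608.9 kN.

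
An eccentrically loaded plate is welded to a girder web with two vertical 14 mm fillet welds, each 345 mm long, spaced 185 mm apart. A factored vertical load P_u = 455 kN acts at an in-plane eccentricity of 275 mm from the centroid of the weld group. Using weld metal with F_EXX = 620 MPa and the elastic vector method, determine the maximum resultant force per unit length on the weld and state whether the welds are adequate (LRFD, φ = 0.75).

Total weld length L_w = 690 mm. Treat welds as unit-width lines.
Polar moment about centroid: J = 2[d³/12 + d(b/2)²] = 2[345³/12 + 345×92.5²] = 12750000 mm³.
Direct shear f_v = P/L_w = 455×10³ / 690 = 659.4 N/mm (vertical).
Torsion M = P·e = 455×10³ × 275 = 125120000 N·mm.
Critical point at (x, y) = (92.5, 172.5) from centroid. f_tx = M·y/J = 1693 N/mm; f_ty = M·x/J = 907.9 N/mm.
Resultant f_max = √[f_tx² + (f_v + f_ty)²] = √[1693² + (659.4 + 907.9)²] = 2307 N/mm.
Capacity per unit length: φr_n = 0.75 × 0.6 × 620 × (0.707 × 14) = 2762 N/mm.
2307 ≤ 2762 → adequate.

f_max ≈ 2310 N/mm; adequate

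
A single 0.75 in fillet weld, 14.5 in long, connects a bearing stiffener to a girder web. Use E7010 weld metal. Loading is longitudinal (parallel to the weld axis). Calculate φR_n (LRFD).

E70XX → F_EXX = 70 ksi.
Effective throat t_e = 0.707 × 0.75 = 0.5302 in.
Total length L = 14.5 in; A_we = 0.5302 × 14.5 = 7.689 in².
F_nw = 0.6 F_EXX = 0.6 × 70 = 42 ksi.
φR_n = 0.75 × 42 × 7.689 = 242.2 kip.

φR_n ≈ 242 kip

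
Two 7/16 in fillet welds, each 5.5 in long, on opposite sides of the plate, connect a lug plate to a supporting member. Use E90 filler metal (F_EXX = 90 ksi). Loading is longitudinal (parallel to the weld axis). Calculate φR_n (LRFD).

φR_n ≈ 138 kip

Effective throat t_e = 0.707 × 0.4375 = 0.3093 in.
Total length L = 11 in; A_we = 0.3093 × 11 = 3.402 in².
F_nw = 0.6 F_EXX = 0.6 × 90 = 54 ksi.
φR_n = 0.75 × 54 × 3.402 = 137.8 kip.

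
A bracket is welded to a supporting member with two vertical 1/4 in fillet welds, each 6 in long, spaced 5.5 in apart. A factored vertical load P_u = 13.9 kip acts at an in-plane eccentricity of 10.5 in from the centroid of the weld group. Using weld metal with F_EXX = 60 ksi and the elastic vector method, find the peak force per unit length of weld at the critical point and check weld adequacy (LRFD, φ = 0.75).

Total weld length L_w = 12 in. Treat welds as unit-width lines.
Polar moment about centroid: J = 2[d³/12 + d(b/2)²] = 2[6³/12 + 6×2.75²] = 126.8 in³.
Direct shear f_v = P/L_w = 13.9 / 12 = 1.158 kip/in (vertical).
Torsion M = P·e = 13.9 × 10.5 = 145.95 kip·in.
Critical point at (x, y) = (2.75, 3) from centroid. f_tx = M·y/J = 3.454 kip/in; f_ty = M·x/J = 3.167 kip/in.
Resultant f_max = √[f_tx² + (f_v + f_ty)²] = √[3.454² + (1.158 + 3.167)²] = 5.535 kip/in.
Capacity per unit length: φr_n = 0.75 × 0.6 × 60 × (0.707 × 0.25) = 4.772 kip/in.
5.535 > 4.772 → NOT adequate.

f_max ≈ 5.54 kip/in; NOT adequate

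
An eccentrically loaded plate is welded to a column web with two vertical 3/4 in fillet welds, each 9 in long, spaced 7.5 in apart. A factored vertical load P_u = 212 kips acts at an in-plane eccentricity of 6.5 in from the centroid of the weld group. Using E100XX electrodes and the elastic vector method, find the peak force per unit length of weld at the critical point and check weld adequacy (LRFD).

E100XX → F_EXX = 100 ksi.
Total weld length L_w = 18 in. Treat welds as unit-width lines.
Polar moment about centroid: J = 2[d³/12 + d(b/2)²] = 2[9³/12 + 9×3.75²] = 374.6 in³.
Direct shear f_v = P/L_w = 212 / 18 = 11.78 kip/in (vertical).
Torsion M = P·e = 212 × 6.5 = 1378 kip·in.
Critical point at (x, y) = (3.75, 4.5) from centroid. f_tx = M·y/J = 16.55 kip/in; f_ty = M·x/J = 13.79 kip/in.
Resultant f_max = √[f_tx² + (f_v + f_ty)²] = √[16.55² + (11.78 + 13.79)²] = 30.46 kip/in.
Capacity per unit length: φr_n = 0.75 × 0.6 × 100 × (0.707 × 0.75) = 23.86 kip/in.
30.46 > 23.86 → NOT adequate.

f_max ≈ 30.5 kip/in; NOT adequate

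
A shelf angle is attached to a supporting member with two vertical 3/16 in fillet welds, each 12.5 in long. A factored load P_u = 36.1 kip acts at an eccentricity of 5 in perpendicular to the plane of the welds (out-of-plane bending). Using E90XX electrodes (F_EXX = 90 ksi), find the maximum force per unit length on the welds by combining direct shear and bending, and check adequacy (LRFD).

L_w = 2 × 12.5 = 25 in; section modulus (unit throat) S = 2 × L²/6 = 52.08 in².
Direct shear f_v = P/L_w = 36.1/25 = 1.444 kip/in.
Moment M = P × e = 36.1 × 5 = 180.5 kip·in; bending f_b = M/S = 3.466 kip/in.
f_max = √(f_v² + f_b²) = √(1.444² + 3.466²) = 3.754 kip/in.
φr_n = 0.75 × 0.6 × 90 × (0.707 × 0.1875) = 5.369 kip/in → adequate.

f_max ≈ 3.75 kip/in; adequate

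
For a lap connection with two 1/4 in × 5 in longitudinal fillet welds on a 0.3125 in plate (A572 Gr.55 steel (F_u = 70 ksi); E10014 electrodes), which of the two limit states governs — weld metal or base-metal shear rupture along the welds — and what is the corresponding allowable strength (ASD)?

E100XX → F_EXX = 100 ksi.
t_e = 0.707 × 0.25 = 0.1767 in; L = 10 in.
Weld metal: R_n/Ω = (1/2.0) × 0.6 × 100 × 0.1767 × 10 = 53.02 kips.
Base metal (shear rupture): R_n/Ω = (1/2.0) × 0.6 × 70 × 0.3125 × 10 = 65.62 kips.
Governing: weld metal.

R_n/Ω ≈ 53 kips (weld metal governs)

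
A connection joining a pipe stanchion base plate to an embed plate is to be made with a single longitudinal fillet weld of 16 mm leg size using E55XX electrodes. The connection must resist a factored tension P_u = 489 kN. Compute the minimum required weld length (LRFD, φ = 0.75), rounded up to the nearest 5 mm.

L = 175 mm

E55XX → F_EXX = 550 MPa.
Throat t_e = 0.707 × 16 = 11.31 mm.
φr_n = 0.75 × 0.6 × 550 × 11.31 × 10⁻³ = 2.8 kN/mm.
L_req = P_u / φr_n = 489 / 2.8 = 174.7 mm total.
Round up → use L = 175 mm.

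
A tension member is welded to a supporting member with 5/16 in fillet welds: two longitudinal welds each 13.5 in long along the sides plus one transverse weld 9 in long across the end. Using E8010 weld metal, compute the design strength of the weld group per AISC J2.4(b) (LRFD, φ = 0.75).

E80XX → F_EXX = 80 ksi.
t_e = 0.707 × 0.3125 = 0.2209 in.
R_nwl = 0.6 × 80 × 0.2209 × 27 = 286.3 kips (longitudinal, 2 welds).
R_nwt = 0.6 × 80 × 0.2209 × 9 = 95.44 kips (transverse, base value).
(i) R_nwl + R_nwt = 381.8 kips; (ii) 0.85 R_nwl + 1.5 R_nwt = 386.6 kips.
R_n = max = 386.6 kips [governs: (ii)]; φR_n = 289.9 kips.

φR_n ≈ 290 kips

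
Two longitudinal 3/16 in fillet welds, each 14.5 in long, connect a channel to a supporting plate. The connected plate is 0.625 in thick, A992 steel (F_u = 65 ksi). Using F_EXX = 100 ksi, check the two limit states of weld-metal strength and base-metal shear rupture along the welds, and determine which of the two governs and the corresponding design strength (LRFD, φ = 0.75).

φR_n ≈ 173 kip (weld metal governs)

t_e = 0.707 × 0.1875 = 0.1326 in; L = 29 in.
Weld metal: φR_n = 0.75 × 0.6 × 100 × 0.1326 × 29 = 173 kip.
Base metal (shear rupture): φR_n = 0.75 × 0.6 × 65 × 0.625 × 29 = 530.2 kip.
Governing: weld metal.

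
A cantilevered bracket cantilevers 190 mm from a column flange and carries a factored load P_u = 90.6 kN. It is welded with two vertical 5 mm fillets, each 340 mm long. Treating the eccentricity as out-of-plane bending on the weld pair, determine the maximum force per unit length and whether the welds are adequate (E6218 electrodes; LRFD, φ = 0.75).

f_max ≈ 466 N/mm; adequate

E62XX → F_EXX = 620 MPa.
L_w = 2 × 340 = 680 mm; section modulus (unit throat) S = 2 × L²/6 = 38530 mm².
Direct shear f_v = P/L_w = 90.6×10³/680 = 133.2 N/mm.
Moment M = P × e = 90.6×10³ × 190 = 17214000 N·mm; bending f_b = M/S = 446.7 N/mm.
f_max = √(f_v² + f_b²) = √(133.2² + 446.7²) = 466.2 N/mm.
φr_n = 0.75 × 0.6 × 620 × (0.707 × 5) = 986.3 N/mm → adequate.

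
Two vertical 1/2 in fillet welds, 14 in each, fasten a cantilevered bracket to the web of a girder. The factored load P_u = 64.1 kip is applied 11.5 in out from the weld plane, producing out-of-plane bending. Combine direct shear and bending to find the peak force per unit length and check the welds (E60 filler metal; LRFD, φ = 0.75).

f_max ≈ 11.5 kip/in; NOT adequate

E60XX → F_EXX = 60 ksi.
L_w = 2 × 14 = 28 in; section modulus (unit throat) S = 2 × L²/6 = 65.33 in².
Direct shear f_v = P/L_w = 64.1/28 = 2.289 kip/in.
Moment M = P × e = 64.1 × 11.5 = 737.15 kip·in; bending f_b = M/S = 11.28 kip/in.
f_max = √(f_v² + f_b²) = √(2.289² + 11.28²) = 11.51 kip/in.
φr_n = 0.75 × 0.6 × 60 × (0.707 × 0.5) = 9.544 kip/in → NOT adequate.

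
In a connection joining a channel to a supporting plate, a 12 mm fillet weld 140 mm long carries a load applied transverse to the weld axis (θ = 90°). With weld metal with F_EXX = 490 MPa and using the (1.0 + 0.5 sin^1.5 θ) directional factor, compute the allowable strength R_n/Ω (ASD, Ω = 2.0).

R_n/Ω ≈ 262 kN

t_e = 0.707 × 12 = 8.484 mm; A_we = 8.484 × 140 = 1188 mm².
Directional factor: 1.0 + 0.5 sin^1.5(90°) = 1.5.
F_nw = 0.6 × 490 × 1.5 = 441 MPa.
R_n/Ω = (441 × 1188) / 2.0 × 10⁻³ = 261.9 kN.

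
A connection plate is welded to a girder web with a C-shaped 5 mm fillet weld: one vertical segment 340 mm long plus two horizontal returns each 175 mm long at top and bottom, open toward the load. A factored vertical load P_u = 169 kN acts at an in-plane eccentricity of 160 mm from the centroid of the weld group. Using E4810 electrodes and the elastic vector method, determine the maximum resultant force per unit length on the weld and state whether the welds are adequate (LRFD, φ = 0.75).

E48XX → F_EXX = 480 MPa.
Total weld length L_w = 690 mm. Treat welds as unit-width lines.
Centroid: x̄ = 2×175×87.5 / 690 = 44.38 mm from the vertical weld.
Polar moment about centroid: J = I_x + I_y = [340³/12 + 2×175×170²] + [340×44.38² + 2(175³/12 + 175×43.12²)] = 15600000 mm³.
Direct shear f_v = P/L_w = 169×10³ / 690 = 244.9 N/mm (vertical).
Torsion M = P·e = 169×10³ × 160 = 27040000 N·mm.
Critical point at (x, y) = (130.6, 170) from centroid. f_tx = M·y/J = 294.6 N/mm; f_ty = M·x/J = 226.3 N/mm.
Resultant f_max = √[f_tx² + (f_v + f_ty)²] = √[294.6² + (244.9 + 226.3)²] = 555.8 N/mm.
Capacity per unit length: φr_n = 0.75 × 0.6 × 480 × (0.707 × 5) = 763.6 N/mm.
555.8 ≤ 763.6 → adequate.

f_max ≈ 556 N/mm; adequate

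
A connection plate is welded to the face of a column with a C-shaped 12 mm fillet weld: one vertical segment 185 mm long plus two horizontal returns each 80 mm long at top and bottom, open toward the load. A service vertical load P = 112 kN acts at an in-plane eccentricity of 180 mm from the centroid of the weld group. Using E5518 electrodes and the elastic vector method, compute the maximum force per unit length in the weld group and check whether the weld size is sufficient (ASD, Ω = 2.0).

E55XX → F_EXX = 550 MPa.
Total weld length L_w = 345 mm. Treat welds as unit-width lines.
Centroid: x̄ = 2×80×40 / 345 = 18.55 mm from the vertical weld.
Polar moment about centroid: J = I_x + I_y = [185³/12 + 2×80×92.5²] + [185×18.55² + 2(80³/12 + 80×21.45²)] = 2119000 mm³.
Direct shear f_v = P/L_w = 112×10³ / 345 = 324.6 N/mm (vertical).
Torsion M = P·e = 112×10³ × 180 = 20160000 N·mm.
Critical point at (x, y) = (61.45, 92.5) from centroid. f_tx = M·y/J = 879.9 N/mm; f_ty = M·x/J = 584.6 N/mm.
Resultant f_max = √[f_tx² + (f_v + f_ty)²] = √[879.9² + (324.6 + 584.6)²] = 1265 N/mm.
Capacity per unit length: r_n/Ω = (1/2.0) × 0.6 × 550 × (0.707 × 12) = 1400 N/mm.
1265 ≤ 1400 → adequate.

f_max ≈ 1270 N/mm; adequate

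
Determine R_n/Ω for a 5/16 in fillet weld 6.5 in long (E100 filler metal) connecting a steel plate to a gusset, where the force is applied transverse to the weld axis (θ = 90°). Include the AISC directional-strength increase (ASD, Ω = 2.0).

E100XX → F_EXX = 100 ksi.
t_e = 0.707 × 0.3125 = 0.2209 in; A_we = 0.2209 × 6.5 = 1.436 in².
Directional factor: 1.0 + 0.5 sin^1.5(90°) = 1.5.
F_nw = 0.6 × 100 × 1.5 = 90 ksi.
R_n/Ω = (90 × 1.436) / 2.0 = 64.62 kips.

R_n/Ω ≈ 64.6 kips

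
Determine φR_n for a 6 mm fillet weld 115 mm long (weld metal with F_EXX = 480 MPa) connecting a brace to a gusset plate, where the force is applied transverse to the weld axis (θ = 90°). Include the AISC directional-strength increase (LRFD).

t_e = 0.707 × 6 = 4.242 mm; A_we = 4.242 × 115 = 487.8 mm².
Directional factor: 1.0 + 0.5 sin^1.5(90°) = 1.5.
F_nw = 0.6 × 480 × 1.5 = 432 MPa.
φR_n = 0.75 × 432 × 487.8 × 10⁻³ = 158.1 kN.

φR_n ≈ 158 kN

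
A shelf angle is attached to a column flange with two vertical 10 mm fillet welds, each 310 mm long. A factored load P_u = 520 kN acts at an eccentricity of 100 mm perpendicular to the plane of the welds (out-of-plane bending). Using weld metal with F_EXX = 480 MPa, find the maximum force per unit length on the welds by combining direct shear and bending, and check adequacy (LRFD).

L_w = 2 × 310 = 620 mm; section modulus (unit throat) S = 2 × L²/6 = 32030 mm².
Direct shear f_v = P/L_w = 520×10³/620 = 838.7 N/mm.
Moment M = P × e = 520×10³ × 100 = 52000000 N·mm; bending f_b = M/S = 1623 N/mm.
f_max = √(f_v² + f_b²) = √(838.7² + 1623²) = 1827 N/mm.
φr_n = 0.75 × 0.6 × 480 × (0.707 × 10) = 1527 N/mm → NOT adequate.

f_max ≈ 1830 N/mm; NOT adequate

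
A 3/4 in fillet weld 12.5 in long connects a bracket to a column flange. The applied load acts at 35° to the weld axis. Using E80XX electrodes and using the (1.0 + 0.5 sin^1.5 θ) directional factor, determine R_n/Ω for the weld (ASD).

E80XX → F_EXX = 80 ksi.
t_e = 0.707 × 0.75 = 0.5302 in; A_we = 0.5302 × 12.5 = 6.628 in².
Directional factor: 1.0 + 0.5 sin^1.5(35°) = 1.217.
F_nw = 0.6 × 80 × 1.217 = 58.43 ksi.
R_n/Ω = (58.43 × 6.628) / 2.0 = 193.6 kip.

R_n/Ω ≈ 194 kip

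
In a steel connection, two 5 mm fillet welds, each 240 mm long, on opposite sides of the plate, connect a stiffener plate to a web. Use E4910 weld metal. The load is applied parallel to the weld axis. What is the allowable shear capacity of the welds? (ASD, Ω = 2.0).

E49XX → F_EXX = 490 MPa.
Effective throat t_e = 0.707 × 5 = 3.535 mm.
Total length L = 480 mm; A_we = 3.535 × 480 = 1697 mm².
F_nw = 0.6 F_EXX = 0.6 × 490 = 294 MPa.
R_n = 294 × 1697 × 10⁻³ = 498.9 kN; R_n/Ω = 498.9/2.0 = 249.4 kN.

R_n/Ω ≈ 249 kN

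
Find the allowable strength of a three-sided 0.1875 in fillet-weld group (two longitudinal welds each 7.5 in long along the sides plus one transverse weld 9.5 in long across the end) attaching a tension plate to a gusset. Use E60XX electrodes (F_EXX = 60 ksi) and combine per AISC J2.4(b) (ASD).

t_e = 0.707 × 0.1875 = 0.1326 in.
R_nwl = 0.6 × 60 × 0.1326 × 15 = 71.58 kips (longitudinal, 2 welds).
R_nwt = 0.6 × 60 × 0.1326 × 9.5 = 45.34 kips (transverse, base value).
(i) R_nwl + R_nwt = 116.9 kips; (ii) 0.85 R_nwl + 1.5 R_nwt = 128.9 kips.
R_n = max = 128.9 kips [governs: (ii)]; R_n/Ω = 64.43 kips.

R_n/Ω ≈ 64.4 kips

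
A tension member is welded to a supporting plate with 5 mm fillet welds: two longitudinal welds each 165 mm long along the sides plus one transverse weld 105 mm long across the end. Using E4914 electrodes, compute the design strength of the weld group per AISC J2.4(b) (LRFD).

E49XX → F_EXX = 490 MPa.
t_e = 0.707 × 5 = 3.535 mm.
R_nwl = 0.6 × 490 × 3.535 × 330 × 10⁻³ = 343 kN (longitudinal, 2 welds).
R_nwt = 0.6 × 490 × 3.535 × 105 × 10⁻³ = 109.1 kN (transverse, base value).
(i) R_nwl + R_nwt = 452.1 kN; (ii) 0.85 R_nwl + 1.5 R_nwt = 455.2 kN.
R_n = max = 455.2 kN [governs: (ii)]; φR_n = 341.4 kN.

φR_n ≈ 341 kN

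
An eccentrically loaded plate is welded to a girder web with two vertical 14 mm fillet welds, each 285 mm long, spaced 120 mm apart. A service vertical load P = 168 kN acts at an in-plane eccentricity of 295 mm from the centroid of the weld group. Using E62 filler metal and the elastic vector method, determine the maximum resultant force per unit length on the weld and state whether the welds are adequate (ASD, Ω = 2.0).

E62XX → F_EXX = 620 MPa.
Total weld length L_w = 570 mm. Treat welds as unit-width lines.
Polar moment about centroid: J = 2[d³/12 + d(b/2)²] = 2[285³/12 + 285×60²] = 5910000 mm³.
Direct shear f_v = P/L_w = 168×10³ / 570 = 294.7 N/mm (vertical).
Torsion M = P·e = 168×10³ × 295 = 49560000 N·mm.
Critical point at (x, y) = (60, 142.5) from centroid. f_tx = M·y/J = 1195 N/mm; f_ty = M·x/J = 503.1 N/mm.
Resultant f_max = √[f_tx² + (f_v + f_ty)²] = √[1195² + (294.7 + 503.1)²] = 1437 N/mm.
Capacity per unit length: r_n/Ω = (1/2.0) × 0.6 × 620 × (0.707 × 14) = 1841 N/mm.
1437 ≤ 1841 → adequate.

f_max ≈ 1440 N/mm; adequate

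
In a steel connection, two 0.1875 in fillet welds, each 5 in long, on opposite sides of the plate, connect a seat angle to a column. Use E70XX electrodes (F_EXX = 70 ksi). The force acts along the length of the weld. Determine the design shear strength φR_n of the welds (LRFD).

φR_n ≈ 41.8 kips

Effective throat t_e = 0.707 × 0.1875 = 0.1326 in.
Total length L = 10 in; A_we = 0.1326 × 10 = 1.326 in².
F_nw = 0.6 F_EXX = 0.6 × 70 = 42 ksi.
φR_n = 0.75 × 42 × 1.326 = 41.76 kips.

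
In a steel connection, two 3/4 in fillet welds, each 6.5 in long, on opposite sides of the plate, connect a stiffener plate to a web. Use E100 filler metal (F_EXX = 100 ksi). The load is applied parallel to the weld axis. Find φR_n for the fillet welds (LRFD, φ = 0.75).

φR_n ≈ 310 kip

Effective throat t_e = 0.707 × 0.75 = 0.5302 in.
Total length L = 13 in; A_we = 0.5302 × 13 = 6.893 in².
F_nw = 0.6 F_EXX = 0.6 × 100 = 60 ksi.
φR_n = 0.75 × 60 × 6.893 = 310.2 kip.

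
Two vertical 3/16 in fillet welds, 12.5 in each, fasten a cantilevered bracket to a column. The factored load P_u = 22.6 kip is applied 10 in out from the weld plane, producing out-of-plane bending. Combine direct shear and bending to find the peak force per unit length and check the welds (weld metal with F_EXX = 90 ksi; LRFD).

f_max ≈ 4.43 kip/in; adequate

L_w = 2 × 12.5 = 25 in; section modulus (unit throat) S = 2 × L²/6 = 52.08 in².
Direct shear f_v = P/L_w = 22.6/25 = 0.904 kip/in.
Moment M = P × e = 22.6 × 10 = 226 kip·in; bending f_b = M/S = 4.339 kip/in.
f_max = √(f_v² + f_b²) = √(0.904² + 4.339²) = 4.432 kip/in.
φr_n = 0.75 × 0.6 × 90 × (0.707 × 0.1875) = 5.369 kip/in → adequate.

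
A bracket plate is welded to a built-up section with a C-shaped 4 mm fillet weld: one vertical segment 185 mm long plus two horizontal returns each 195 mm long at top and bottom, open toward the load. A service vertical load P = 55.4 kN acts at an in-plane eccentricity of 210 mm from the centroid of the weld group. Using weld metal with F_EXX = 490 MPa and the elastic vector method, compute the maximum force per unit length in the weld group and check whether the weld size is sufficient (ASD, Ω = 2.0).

f_max ≈ 376 N/mm; adequate

Total weld length L_w = 575 mm. Treat welds as unit-width lines.
Centroid: x̄ = 2×195×97.5 / 575 = 66.13 mm from the vertical weld.
Polar moment about centroid: J = I_x + I_y = [185³/12 + 2×195×92.5²] + [185×66.13² + 2(195³/12 + 195×31.37²)] = 6293000 mm³.
Direct shear f_v = P/L_w = 55.4×10³ / 575 = 96.35 N/mm (vertical).
Torsion M = P·e = 55.4×10³ × 210 = 11634000 N·mm.
Critical point at (x, y) = (128.9, 92.5) from centroid. f_tx = M·y/J = 171 N/mm; f_ty = M·x/J = 238.2 N/mm.
Resultant f_max = √[f_tx² + (f_v + f_ty)²] = √[171² + (96.35 + 238.2)²] = 375.7 N/mm.
Capacity per unit length: r_n/Ω = (1/2.0) × 0.6 × 490 × (0.707 × 4) = 415.7 N/mm.
375.7 ≤ 415.7 → adequate.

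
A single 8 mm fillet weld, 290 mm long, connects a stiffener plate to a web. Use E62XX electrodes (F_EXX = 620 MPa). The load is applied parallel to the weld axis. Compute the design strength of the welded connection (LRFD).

Effective throat t_e = 0.707 × 8 = 5.656 mm.
Total length L = 290 mm; A_we = 5.656 × 290 = 1640 mm².
F_nw = 0.6 F_EXX = 0.6 × 620 = 372 MPa.
φR_n = 0.75 × 372 × 1640 × 10⁻³ = 457.6 kN.

φR_n ≈ 458 kN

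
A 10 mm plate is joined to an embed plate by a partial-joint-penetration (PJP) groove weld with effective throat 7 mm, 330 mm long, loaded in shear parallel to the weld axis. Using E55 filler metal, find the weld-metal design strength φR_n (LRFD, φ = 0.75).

E55XX → F_EXX = 550 MPa.
Effective throat (given) t_e = 7 mm.
A_we = 7 × 330 = 2310 mm².
F_nw = 0.6 F_EXX = 330 MPa.
φR_n = 0.75 × 330 × 2310 × 10⁻³ = 571.7 kN.

φR_n ≈ 572 kN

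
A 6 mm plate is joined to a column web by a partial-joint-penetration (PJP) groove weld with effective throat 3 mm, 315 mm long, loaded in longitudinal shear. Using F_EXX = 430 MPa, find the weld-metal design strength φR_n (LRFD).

Effective throat (given) t_e = 3 mm.
A_we = 3 × 315 = 945 mm².
F_nw = 0.6 F_EXX = 258 MPa.
φR_n = 0.75 × 258 × 945 × 10⁻³ = 182.9 kN.

φR_n ≈ 183 kN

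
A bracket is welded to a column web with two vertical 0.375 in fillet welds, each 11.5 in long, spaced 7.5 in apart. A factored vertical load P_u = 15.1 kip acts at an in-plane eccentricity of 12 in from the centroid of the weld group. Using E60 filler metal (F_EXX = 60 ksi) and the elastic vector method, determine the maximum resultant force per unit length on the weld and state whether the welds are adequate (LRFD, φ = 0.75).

Total weld length L_w = 23 in. Treat welds as unit-width lines.
Polar moment about centroid: J = 2[d³/12 + d(b/2)²] = 2[11.5³/12 + 11.5×3.75²] = 576.9 in³.
Direct shear f_v = P/L_w = 15.1 / 23 = 0.6565 kip/in (vertical).
Torsion M = P·e = 15.1 × 12 = 181.2 kip·in.
Critical point at (x, y) = (3.75, 5.75) from centroid. f_tx = M·y/J = 1.806 kip/in; f_ty = M·x/J = 1.178 kip/in.
Resultant f_max = √[f_tx² + (f_v + f_ty)²] = √[1.806² + (0.6565 + 1.178)²] = 2.574 kip/in.
Capacity per unit length: φr_n = 0.75 × 0.6 × 60 × (0.707 × 0.375) = 7.158 kip/in.
2.574 ≤ 7.158 → adequate.

f_max ≈ 2.57 kip/in; adequate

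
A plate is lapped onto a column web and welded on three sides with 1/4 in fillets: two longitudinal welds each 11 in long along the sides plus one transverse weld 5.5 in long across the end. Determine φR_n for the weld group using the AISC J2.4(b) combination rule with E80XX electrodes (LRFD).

E80XX → F_EXX = 80 ksi.
t_e = 0.707 × 0.25 = 0.1767 in.
R_nwl = 0.6 × 80 × 0.1767 × 22 = 186.6 kip (longitudinal, 2 welds).
R_nwt = 0.6 × 80 × 0.1767 × 5.5 = 46.66 kip (transverse, base value).
(i) R_nwl + R_nwt = 233.3 kip; (ii) 0.85 R_nwl + 1.5 R_nwt = 228.6 kip.
R_n = max = 233.3 kip [governs: (i)]; φR_n = 175 kip.

φR_n ≈ 175 kip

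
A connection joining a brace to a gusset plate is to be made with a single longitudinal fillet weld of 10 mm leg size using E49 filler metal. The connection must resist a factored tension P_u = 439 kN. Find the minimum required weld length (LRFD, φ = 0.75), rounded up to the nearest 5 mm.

E49XX → F_EXX = 490 MPa.
Throat t_e = 0.707 × 10 = 7.07 mm.
φr_n = 0.75 × 0.6 × 490 × 7.07 × 10⁻³ = 1.559 kN/mm.
L_req = P_u / φr_n = 439 / 1.559 = 281.6 mm total.
Round up → use L = 285 mm.

L = 285 mm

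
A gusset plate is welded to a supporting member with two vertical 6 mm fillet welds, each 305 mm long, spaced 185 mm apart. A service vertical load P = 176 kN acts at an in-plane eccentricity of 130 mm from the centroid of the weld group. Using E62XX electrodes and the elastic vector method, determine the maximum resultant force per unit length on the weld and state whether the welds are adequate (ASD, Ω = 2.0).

f_max ≈ 612 N/mm; adequate

E62XX → F_EXX = 620 MPa.
Total weld length L_w = 610 mm. Treat welds as unit-width lines.
Polar moment about centroid: J = 2[d³/12 + d(b/2)²] = 2[305³/12 + 305×92.5²] = 9948000 mm³.
Direct shear f_v = P/L_w = 176×10³ / 610 = 288.5 N/mm (vertical).
Torsion M = P·e = 176×10³ × 130 = 22880000 N·mm.
Critical point at (x, y) = (92.5, 152.5) from centroid. f_tx = M·y/J = 350.7 N/mm; f_ty = M·x/J = 212.7 N/mm.
Resultant f_max = √[f_tx² + (f_v + f_ty)²] = √[350.7² + (288.5 + 212.7)²] = 611.8 N/mm.
Capacity per unit length: r_n/Ω = (1/2.0) × 0.6 × 620 × (0.707 × 6) = 789 N/mm.
611.8 ≤ 789 → adequate.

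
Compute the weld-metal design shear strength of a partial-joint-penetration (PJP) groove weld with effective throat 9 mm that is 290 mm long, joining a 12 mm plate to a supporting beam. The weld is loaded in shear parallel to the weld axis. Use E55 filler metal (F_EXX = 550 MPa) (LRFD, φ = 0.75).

φR_n ≈ 646 kN

Effective throat (given) t_e = 9 mm.
A_we = 9 × 290 = 2610 mm².
F_nw = 0.6 F_EXX = 330 MPa.
φR_n = 0.75 × 330 × 2610 × 10⁻³ = 646 kN.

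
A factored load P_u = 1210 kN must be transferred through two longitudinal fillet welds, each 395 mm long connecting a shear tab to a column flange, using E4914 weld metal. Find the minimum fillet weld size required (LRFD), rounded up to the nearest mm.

w = 10 mm

E49XX → F_EXX = 490 MPa.
Total weld length L = 790 mm.
Required throat t_e = P_u / (φ × 0.6 F_EXX × L) = 1210 / (0.75 × 0.6 × 490 × 790 × 10⁻³) = 6.946 mm.
Required leg w = t_e / 0.707 = 9.825 mm → use 10 mm.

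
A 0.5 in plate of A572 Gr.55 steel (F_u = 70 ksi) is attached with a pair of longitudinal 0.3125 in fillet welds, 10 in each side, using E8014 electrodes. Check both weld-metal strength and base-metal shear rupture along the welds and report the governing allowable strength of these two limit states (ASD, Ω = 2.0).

R_n/Ω ≈ 106 kip (weld metal governs)

E80XX → F_EXX = 80 ksi.
t_e = 0.707 × 0.3125 = 0.2209 in; L = 20 in.
Weld metal: R_n/Ω = (1/2.0) × 0.6 × 80 × 0.2209 × 20 = 106 kip.
Base metal (shear rupture): R_n/Ω = (1/2.0) × 0.6 × 70 × 0.5 × 20 = 210 kip.
Governing: weld metal.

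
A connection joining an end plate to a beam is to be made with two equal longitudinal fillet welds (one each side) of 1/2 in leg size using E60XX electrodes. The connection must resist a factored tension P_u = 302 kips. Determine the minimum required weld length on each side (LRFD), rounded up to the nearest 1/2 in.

E60XX → F_EXX = 60 ksi.
Throat t_e = 0.707 × 0.5 = 0.3535 in.
φr_n = 0.75 × 0.6 × 60 × 0.3535 = 9.544 kips/in.
L_req = P_u / φr_n = 302 / 9.544 = 31.64 in total.
Per side: 31.64 / 2 = 15.82 in.
Round up → use L = 16 in on each side.

L = 16 in on each side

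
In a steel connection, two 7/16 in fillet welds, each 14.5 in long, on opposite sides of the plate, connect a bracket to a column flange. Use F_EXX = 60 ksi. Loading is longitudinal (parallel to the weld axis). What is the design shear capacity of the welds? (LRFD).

Effective throat t_e = 0.707 × 0.4375 = 0.3093 in.
Total length L = 29 in; A_we = 0.3093 × 29 = 8.97 in².
F_nw = 0.6 F_EXX = 0.6 × 60 = 36 ksi.
φR_n = 0.75 × 36 × 8.97 = 242.2 kip.

φR_n ≈ 242 kip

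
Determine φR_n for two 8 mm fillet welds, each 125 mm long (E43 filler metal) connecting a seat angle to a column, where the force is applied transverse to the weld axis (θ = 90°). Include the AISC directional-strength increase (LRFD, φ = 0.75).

φR_n ≈ 410 kN

E43XX → F_EXX = 430 MPa.
t_e = 0.707 × 8 = 5.656 mm; A_we = 5.656 × 250 = 1414 mm².
Directional factor: 1.0 + 0.5 sin^1.5(90°) = 1.5.
F_nw = 0.6 × 430 × 1.5 = 387 MPa.
φR_n = 0.75 × 387 × 1414 × 10⁻³ = 410.4 kN.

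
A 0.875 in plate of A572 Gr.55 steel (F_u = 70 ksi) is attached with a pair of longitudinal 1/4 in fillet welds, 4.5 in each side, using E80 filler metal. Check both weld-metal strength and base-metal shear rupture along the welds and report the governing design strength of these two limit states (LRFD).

E80XX → F_EXX = 80 ksi.
t_e = 0.707 × 0.25 = 0.1767 in; L = 9 in.
Weld metal: φR_n = 0.75 × 0.6 × 80 × 0.1767 × 9 = 57.27 kip.
Base metal (shear rupture): φR_n = 0.75 × 0.6 × 70 × 0.875 × 9 = 248.1 kip.
Governing: weld metal.

φR_n ≈ 57.3 kip (weld metal governs)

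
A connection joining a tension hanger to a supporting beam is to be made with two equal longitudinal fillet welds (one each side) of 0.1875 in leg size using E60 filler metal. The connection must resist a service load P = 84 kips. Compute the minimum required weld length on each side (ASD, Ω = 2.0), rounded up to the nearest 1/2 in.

L = 18 in on each side

E60XX → F_EXX = 60 ksi.
Throat t_e = 0.707 × 0.1875 = 0.1326 in.
r_n/Ω = (0.6 × 60 × 0.1326) / 2.0 = 2.386 kip/in.
L_req = P / (r_n/Ω) = 84 / 2.386 = 35.2 in total.
Per side: 35.2 / 2 = 17.6 in.
Round up → use L = 18 in on each side.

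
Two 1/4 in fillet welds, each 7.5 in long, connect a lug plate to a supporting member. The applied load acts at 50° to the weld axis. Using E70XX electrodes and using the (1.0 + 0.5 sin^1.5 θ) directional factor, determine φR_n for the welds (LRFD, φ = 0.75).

E70XX → F_EXX = 70 ksi.
t_e = 0.707 × 0.25 = 0.1767 in; A_we = 0.1767 × 15 = 2.651 in².
Directional factor: 1.0 + 0.5 sin^1.5(50°) = 1.335.
F_nw = 0.6 × 70 × 1.335 = 56.08 ksi.
φR_n = 0.75 × 56.08 × 2.651 = 111.5 kips.

φR_n ≈ 112 kips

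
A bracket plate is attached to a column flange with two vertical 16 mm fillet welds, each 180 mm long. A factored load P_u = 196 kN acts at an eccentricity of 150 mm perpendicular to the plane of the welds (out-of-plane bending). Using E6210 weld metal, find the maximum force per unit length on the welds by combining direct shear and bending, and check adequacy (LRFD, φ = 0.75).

E62XX → F_EXX = 620 MPa.
L_w = 2 × 180 = 360 mm; section modulus (unit throat) S = 2 × L²/6 = 10800 mm².
Direct shear f_v = P/L_w = 196×10³/360 = 544.4 N/mm.
Moment M = P × e = 196×10³ × 150 = 29400000 N·mm; bending f_b = M/S = 2722 N/mm.
f_max = √(f_v² + f_b²) = √(544.4² + 2722²) = 2776 N/mm.
φr_n = 0.75 × 0.6 × 620 × (0.707 × 16) = 3156 N/mm → adequate.

f_max ≈ 2780 N/mm; adequate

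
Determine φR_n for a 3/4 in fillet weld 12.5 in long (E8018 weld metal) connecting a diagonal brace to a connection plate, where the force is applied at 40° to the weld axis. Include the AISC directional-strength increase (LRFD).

E80XX → F_EXX = 80 ksi.
t_e = 0.707 × 0.75 = 0.5302 in; A_we = 0.5302 × 12.5 = 6.628 in².
Directional factor: 1.0 + 0.5 sin^1.5(40°) = 1.258.
F_nw = 0.6 × 80 × 1.258 = 60.37 ksi.
φR_n = 0.75 × 60.37 × 6.628 = 300.1 kip.

φR_n ≈ 300 kip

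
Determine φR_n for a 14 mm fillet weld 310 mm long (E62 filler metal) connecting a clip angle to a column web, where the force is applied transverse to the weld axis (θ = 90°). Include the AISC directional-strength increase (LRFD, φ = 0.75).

φR_n ≈ 1280 kN

E62XX → F_EXX = 620 MPa.
t_e = 0.707 × 14 = 9.898 mm; A_we = 9.898 × 310 = 3068 mm².
Directional factor: 1.0 + 0.5 sin^1.5(90°) = 1.5.
F_nw = 0.6 × 620 × 1.5 = 558 MPa.
φR_n = 0.75 × 558 × 3068 × 10⁻³ = 1284 kN.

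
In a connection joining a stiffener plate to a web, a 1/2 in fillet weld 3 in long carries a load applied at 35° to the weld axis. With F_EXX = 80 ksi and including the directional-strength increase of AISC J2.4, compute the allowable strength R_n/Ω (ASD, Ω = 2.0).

R_n/Ω ≈ 31 kip

t_e = 0.707 × 0.5 = 0.3535 in; A_we = 0.3535 × 3 = 1.06 in².
Directional factor: 1.0 + 0.5 sin^1.5(35°) = 1.217.
F_nw = 0.6 × 80 × 1.217 = 58.43 ksi.
R_n/Ω = (58.43 × 1.06) / 2.0 = 30.98 kip.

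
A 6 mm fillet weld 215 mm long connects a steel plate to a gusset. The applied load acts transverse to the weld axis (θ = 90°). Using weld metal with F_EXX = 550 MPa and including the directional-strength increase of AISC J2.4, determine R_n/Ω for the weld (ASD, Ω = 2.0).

R_n/Ω ≈ 226 kN

t_e = 0.707 × 6 = 4.242 mm; A_we = 4.242 × 215 = 912 mm².
Directional factor: 1.0 + 0.5 sin^1.5(90°) = 1.5.
F_nw = 0.6 × 550 × 1.5 = 495 MPa.
R_n/Ω = (495 × 912) / 2.0 × 10⁻³ = 225.7 kN.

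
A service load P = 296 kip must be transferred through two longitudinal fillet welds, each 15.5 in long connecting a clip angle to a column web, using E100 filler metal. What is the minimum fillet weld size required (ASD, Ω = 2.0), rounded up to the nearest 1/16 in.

E100XX → F_EXX = 100 ksi.
Total weld length L = 31 in.
Required throat t_e = P × Ω / (0.6 F_EXX × L) = 296 × 2.0 / (0.6 × 100 × 31) = 0.3183 in.
Required leg w = t_e / 0.707 = 0.4502 in → use 1/2 in.

w = 1/2 in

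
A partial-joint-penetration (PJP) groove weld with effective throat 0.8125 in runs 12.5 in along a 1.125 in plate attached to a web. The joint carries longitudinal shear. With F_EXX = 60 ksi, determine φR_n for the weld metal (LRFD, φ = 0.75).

Effective throat (given) t_e = 0.8125 in.
A_we = 0.8125 × 12.5 = 10.16 in².
F_nw = 0.6 F_EXX = 36 ksi.
φR_n = 0.75 × 36 × 10.16 = 274.2 kips.

φR_n ≈ 274 kips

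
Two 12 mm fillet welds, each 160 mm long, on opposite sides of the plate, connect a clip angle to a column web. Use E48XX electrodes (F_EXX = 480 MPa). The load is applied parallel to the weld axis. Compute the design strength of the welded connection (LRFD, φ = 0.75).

φR_n ≈ 586 kN

Effective throat t_e = 0.707 × 12 = 8.484 mm.
Total length L = 320 mm; A_we = 8.484 × 320 = 2715 mm².
F_nw = 0.6 F_EXX = 0.6 × 480 = 288 MPa.
φR_n = 0.75 × 288 × 2715 × 10⁻³ = 586.4 kN.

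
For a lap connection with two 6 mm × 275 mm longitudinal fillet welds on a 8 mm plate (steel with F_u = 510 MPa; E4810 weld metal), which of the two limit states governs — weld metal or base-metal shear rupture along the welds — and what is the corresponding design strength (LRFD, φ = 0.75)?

φR_n ≈ 504 kN (weld metal governs)

E48XX → F_EXX = 480 MPa.
t_e = 0.707 × 6 = 4.242 mm; L = 550 mm.
Weld metal: φR_n = 0.75 × 0.6 × 480 × 4.242 × 550 × 10⁻³ = 503.9 kN.
Base metal (shear rupture): φR_n = 0.75 × 0.6 × 510 × 8 × 550 × 10⁻³ = 1010 kN.
Governing: weld metal.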